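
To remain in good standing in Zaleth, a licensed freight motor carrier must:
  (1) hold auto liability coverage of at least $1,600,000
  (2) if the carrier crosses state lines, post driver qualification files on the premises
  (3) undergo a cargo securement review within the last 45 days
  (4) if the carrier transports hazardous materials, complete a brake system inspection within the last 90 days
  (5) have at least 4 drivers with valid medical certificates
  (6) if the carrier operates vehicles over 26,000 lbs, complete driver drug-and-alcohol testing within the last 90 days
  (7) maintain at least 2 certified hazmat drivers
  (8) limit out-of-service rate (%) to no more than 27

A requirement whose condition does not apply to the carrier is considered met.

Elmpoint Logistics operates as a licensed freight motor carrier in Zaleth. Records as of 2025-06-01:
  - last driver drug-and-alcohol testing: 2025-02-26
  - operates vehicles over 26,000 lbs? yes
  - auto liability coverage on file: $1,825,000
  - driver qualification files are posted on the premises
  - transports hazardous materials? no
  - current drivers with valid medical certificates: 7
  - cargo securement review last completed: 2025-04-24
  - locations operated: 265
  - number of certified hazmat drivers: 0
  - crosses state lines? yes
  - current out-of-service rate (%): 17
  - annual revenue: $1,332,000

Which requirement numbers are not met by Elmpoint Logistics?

6, 7

1. auto liability coverage $1,825,000 ≥ $1,600,000 → met
2. condition 'crosses state lines' holds; driver qualification files present → met
3. cargo securement review 38 days ago vs limit 45 → met
4. condition 'transports hazardous materials' does not hold → requirement n/a → met
5. drivers with valid medical certificates 7 ≥ 4 → met
6. condition 'operates vehicles over 26,000 lbs' holds; driver drug-and-alcohol testing 95 days ago vs limit 90 → not met
7. certified hazmat drivers 0 < 2 → not met
8. out-of-service rate (%) 17 ≤ 27 → met
Not met: 6, 7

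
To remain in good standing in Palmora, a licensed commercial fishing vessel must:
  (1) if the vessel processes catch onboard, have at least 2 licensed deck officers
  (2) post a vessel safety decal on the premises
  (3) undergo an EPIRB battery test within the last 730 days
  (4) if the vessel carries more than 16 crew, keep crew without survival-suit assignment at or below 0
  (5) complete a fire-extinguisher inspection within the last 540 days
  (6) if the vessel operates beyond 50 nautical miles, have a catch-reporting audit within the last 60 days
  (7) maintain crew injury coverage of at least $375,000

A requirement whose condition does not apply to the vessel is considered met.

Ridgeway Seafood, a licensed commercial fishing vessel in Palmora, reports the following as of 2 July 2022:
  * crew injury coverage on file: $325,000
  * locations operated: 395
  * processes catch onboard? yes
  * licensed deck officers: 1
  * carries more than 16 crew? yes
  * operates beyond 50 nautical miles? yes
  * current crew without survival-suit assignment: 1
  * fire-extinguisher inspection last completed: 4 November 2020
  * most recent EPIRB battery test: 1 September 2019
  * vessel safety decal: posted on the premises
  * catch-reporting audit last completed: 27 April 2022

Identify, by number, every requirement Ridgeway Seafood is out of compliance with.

1, 3, 4, 5, 6, 7

1. condition 'processes catch onboard' holds; licensed deck officers 1 < 2 → not met
2. vessel safety decal present → met
3. EPIRB battery test 1035 days ago vs limit 730 → not met
4. condition 'carries more than 16 crew' holds; crew without survival-suit assignment 1 > 0 → not met
5. fire-extinguisher inspection 605 days ago vs limit 540 → not met
6. condition 'operates beyond 50 nautical miles' holds; catch-reporting audit 66 days ago vs limit 60 → not met
7. crew injury coverage $325,000 < $375,000 → not met
Not met: 1, 3, 4, 5, 6, 7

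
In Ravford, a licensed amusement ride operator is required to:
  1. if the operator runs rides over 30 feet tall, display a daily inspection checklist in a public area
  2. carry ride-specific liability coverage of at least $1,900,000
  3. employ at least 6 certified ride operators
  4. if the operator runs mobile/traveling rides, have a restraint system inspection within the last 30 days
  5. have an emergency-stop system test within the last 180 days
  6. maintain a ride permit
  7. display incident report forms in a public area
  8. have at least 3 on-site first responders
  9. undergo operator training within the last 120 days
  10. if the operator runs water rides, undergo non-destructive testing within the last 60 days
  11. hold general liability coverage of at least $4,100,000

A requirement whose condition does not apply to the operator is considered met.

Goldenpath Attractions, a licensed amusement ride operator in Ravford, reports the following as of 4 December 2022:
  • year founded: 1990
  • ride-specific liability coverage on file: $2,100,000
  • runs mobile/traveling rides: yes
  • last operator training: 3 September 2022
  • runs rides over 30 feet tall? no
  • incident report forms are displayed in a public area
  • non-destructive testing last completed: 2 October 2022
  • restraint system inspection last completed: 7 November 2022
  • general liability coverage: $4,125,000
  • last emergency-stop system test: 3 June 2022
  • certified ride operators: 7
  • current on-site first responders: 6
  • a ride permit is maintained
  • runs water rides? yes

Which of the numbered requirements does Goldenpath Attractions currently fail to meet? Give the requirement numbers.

5, 10

1. condition 'runs rides over 30 feet tall' does not hold → requirement n/a → met
2. ride-specific liability coverage $2,100,000 ≥ $1,900,000 → met
3. certified ride operators 7 ≥ 6 → met
4. condition 'runs mobile/traveling rides' holds; restraint system inspection 27 days ago vs limit 30 → met
5. emergency-stop system test 184 days ago vs limit 180 → not met
6. ride permit present → met
7. incident report forms present → met
8. on-site first responders 6 ≥ 3 → met
9. operator training 92 days ago vs limit 120 → met
10. condition 'runs water rides' holds; non-destructive testing 63 days ago vs limit 60 → not met
11. general liability coverage $4,125,000 ≥ $4,100,000 → met
Not met: 5, 10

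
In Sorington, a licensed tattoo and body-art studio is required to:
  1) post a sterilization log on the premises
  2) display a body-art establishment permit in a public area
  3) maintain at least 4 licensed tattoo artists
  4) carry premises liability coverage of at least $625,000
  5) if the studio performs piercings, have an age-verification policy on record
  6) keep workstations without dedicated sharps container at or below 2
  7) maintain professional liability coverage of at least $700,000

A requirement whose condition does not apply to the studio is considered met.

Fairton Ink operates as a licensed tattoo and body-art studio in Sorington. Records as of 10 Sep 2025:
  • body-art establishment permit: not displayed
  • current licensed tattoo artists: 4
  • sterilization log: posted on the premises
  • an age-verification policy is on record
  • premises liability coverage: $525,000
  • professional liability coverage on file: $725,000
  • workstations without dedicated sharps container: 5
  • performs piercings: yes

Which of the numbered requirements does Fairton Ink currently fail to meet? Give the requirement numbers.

2, 4, 6

1. sterilization log present → met
2. body-art establishment permit absent → not met
3. licensed tattoo artists 4 ≥ 4 → met
4. premises liability coverage $525,000 < $625,000 → not met
5. condition 'performs piercings' holds; age-verification policy present → met
6. workstations without dedicated sharps container 5 > 2 → not met
7. professional liability coverage $725,000 ≥ $700,000 → met
Not met: 2, 4, 6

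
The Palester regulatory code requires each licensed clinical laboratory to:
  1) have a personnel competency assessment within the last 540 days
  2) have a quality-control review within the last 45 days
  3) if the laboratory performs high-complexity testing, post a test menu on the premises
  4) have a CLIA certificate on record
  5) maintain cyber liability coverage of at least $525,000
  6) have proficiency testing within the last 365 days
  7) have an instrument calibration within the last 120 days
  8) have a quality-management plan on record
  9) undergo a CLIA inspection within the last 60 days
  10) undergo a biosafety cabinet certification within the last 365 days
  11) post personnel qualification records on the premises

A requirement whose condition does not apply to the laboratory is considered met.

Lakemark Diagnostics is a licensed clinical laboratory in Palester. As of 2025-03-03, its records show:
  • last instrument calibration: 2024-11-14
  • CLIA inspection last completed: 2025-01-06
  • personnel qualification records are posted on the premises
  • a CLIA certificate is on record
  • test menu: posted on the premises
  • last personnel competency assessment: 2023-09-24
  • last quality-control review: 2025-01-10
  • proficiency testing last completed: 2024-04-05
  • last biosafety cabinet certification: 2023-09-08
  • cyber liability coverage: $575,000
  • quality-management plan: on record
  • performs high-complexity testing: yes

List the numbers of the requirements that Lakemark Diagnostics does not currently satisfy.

1. personnel competency assessment 526 days ago vs limit 540 → met
2. quality-control review 52 days ago vs limit 45 → not met
3. condition 'performs high-complexity testing' holds; test menu present → met
4. CLIA certificate present → met
5. cyber liability coverage $575,000 ≥ $525,000 → met
6. proficiency testing 332 days ago vs limit 365 → met
7. instrument calibration 109 days ago vs limit 120 → met
8. quality-management plan present → met
9. CLIA inspection 56 days ago vs limit 60 → met
10. biosafety cabinet certification 542 days ago vs limit 365 → not met
11. personnel qualification records present → met
Not met: 2, 10

2, 10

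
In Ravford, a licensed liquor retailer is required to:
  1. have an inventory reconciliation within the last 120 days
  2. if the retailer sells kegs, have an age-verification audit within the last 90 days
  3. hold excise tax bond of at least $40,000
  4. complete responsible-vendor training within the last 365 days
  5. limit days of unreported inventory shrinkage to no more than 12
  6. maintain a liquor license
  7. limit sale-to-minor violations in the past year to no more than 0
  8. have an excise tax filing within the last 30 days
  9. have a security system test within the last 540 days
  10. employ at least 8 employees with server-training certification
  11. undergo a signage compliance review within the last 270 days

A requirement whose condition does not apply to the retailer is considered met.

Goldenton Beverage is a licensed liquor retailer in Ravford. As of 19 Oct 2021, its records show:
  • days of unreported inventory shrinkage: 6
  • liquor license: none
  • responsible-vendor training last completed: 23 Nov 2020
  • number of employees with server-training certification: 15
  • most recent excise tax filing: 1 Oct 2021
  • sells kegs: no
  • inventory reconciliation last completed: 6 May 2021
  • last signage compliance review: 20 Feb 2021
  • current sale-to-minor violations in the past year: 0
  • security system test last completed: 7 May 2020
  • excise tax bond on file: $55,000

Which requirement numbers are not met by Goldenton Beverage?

1, 6

1. inventory reconciliation 166 days ago vs limit 120 → not met
2. condition 'sells kegs' does not hold → requirement n/a → met
3. excise tax bond $55,000 ≥ $40,000 → met
4. responsible-vendor training 330 days ago vs limit 365 → met
5. days of unreported inventory shrinkage 6 ≤ 12 → met
6. liquor license absent → not met
7. sale-to-minor violations in the past year 0 ≤ 0 → met
8. excise tax filing 18 days ago vs limit 30 → met
9. security system test 530 days ago vs limit 540 → met
10. employees with server-training certification 15 ≥ 8 → met
11. signage compliance review 241 days ago vs limit 270 → met
Not met: 1, 6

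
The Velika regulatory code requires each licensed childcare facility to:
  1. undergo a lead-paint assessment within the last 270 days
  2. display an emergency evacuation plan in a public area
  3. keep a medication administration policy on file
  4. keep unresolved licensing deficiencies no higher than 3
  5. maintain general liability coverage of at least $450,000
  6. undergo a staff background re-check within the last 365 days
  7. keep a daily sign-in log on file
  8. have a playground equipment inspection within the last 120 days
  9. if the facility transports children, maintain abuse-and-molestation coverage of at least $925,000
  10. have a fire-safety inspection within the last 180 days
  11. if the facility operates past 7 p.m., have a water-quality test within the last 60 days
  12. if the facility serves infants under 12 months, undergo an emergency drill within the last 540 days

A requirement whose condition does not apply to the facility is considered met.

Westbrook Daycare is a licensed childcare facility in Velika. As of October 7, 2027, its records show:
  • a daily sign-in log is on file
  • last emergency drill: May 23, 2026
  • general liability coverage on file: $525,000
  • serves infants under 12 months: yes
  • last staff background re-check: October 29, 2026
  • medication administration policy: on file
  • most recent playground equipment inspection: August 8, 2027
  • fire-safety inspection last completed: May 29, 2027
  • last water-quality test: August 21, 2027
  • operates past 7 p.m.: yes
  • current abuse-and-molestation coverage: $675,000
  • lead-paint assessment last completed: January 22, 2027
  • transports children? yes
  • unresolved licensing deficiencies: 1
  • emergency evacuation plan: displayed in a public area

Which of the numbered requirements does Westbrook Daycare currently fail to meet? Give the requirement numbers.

1. lead-paint assessment 258 days ago vs limit 270 → met
2. emergency evacuation plan present → met
3. medication administration policy present → met
4. unresolved licensing deficiencies 1 ≤ 3 → met
5. general liability coverage $525,000 ≥ $450,000 → met
6. staff background re-check 343 days ago vs limit 365 → met
7. daily sign-in log present → met
8. playground equipment inspection 60 days ago vs limit 120 → met
9. condition 'transports children' holds; abuse-and-molestation coverage $675,000 < $925,000 → not met
10. fire-safety inspection 131 days ago vs limit 180 → met
11. condition 'operates past 7 p.m.' holds; water-quality test 47 days ago vs limit 60 → met
12. condition 'serves infants under 12 months' holds; emergency drill 502 days ago vs limit 540 → met
Not met: 9

9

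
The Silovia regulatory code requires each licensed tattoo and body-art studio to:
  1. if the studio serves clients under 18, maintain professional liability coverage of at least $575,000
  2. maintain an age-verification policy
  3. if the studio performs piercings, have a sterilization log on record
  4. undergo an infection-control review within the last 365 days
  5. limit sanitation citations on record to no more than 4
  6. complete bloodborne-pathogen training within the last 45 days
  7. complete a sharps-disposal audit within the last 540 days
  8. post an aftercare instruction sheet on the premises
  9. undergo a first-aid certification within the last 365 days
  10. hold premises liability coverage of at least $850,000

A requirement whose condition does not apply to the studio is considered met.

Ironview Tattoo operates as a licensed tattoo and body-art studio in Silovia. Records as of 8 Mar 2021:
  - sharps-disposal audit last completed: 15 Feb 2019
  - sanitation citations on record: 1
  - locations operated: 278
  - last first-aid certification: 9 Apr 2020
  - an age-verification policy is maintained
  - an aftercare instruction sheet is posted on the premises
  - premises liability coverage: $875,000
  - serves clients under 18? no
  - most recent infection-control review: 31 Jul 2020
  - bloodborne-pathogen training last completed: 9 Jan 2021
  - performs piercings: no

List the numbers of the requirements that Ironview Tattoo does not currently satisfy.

6, 7

1. condition 'serves clients under 18' does not hold → requirement n/a → met
2. age-verification policy present → met
3. condition 'performs piercings' does not hold → requirement n/a → met
4. infection-control review 220 days ago vs limit 365 → met
5. sanitation citations on record 1 ≤ 4 → met
6. bloodborne-pathogen training 58 days ago vs limit 45 → not met
7. sharps-disposal audit 752 days ago vs limit 540 → not met
8. aftercare instruction sheet present → met
9. first-aid certification 333 days ago vs limit 365 → met
10. premises liability coverage $875,000 ≥ $850,000 → met
Not met: 6, 7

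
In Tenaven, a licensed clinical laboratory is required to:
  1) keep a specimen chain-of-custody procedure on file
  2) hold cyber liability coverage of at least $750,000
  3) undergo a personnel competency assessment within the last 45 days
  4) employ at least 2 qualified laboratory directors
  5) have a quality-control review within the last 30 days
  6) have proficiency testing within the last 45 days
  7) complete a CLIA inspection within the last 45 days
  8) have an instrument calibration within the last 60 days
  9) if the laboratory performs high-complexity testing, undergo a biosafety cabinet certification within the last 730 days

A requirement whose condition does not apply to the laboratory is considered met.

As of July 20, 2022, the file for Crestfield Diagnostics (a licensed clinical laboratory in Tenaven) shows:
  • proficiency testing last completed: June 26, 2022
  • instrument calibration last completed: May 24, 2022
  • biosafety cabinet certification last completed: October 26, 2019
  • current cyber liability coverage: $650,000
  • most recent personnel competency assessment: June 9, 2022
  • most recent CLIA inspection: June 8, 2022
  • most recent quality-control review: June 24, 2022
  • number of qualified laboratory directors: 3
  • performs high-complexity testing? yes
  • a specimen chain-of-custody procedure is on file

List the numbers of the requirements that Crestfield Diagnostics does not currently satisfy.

1. specimen chain-of-custody procedure present → met
2. cyber liability coverage $650,000 < $750,000 → not met
3. personnel competency assessment 41 days ago vs limit 45 → met
4. qualified laboratory directors 3 ≥ 2 → met
5. quality-control review 26 days ago vs limit 30 → met
6. proficiency testing 24 days ago vs limit 45 → met
7. CLIA inspection 42 days ago vs limit 45 → met
8. instrument calibration 57 days ago vs limit 60 → met
9. condition 'performs high-complexity testing' holds; biosafety cabinet certification 998 days ago vs limit 730 → not met
Not met: 2, 9

2, 9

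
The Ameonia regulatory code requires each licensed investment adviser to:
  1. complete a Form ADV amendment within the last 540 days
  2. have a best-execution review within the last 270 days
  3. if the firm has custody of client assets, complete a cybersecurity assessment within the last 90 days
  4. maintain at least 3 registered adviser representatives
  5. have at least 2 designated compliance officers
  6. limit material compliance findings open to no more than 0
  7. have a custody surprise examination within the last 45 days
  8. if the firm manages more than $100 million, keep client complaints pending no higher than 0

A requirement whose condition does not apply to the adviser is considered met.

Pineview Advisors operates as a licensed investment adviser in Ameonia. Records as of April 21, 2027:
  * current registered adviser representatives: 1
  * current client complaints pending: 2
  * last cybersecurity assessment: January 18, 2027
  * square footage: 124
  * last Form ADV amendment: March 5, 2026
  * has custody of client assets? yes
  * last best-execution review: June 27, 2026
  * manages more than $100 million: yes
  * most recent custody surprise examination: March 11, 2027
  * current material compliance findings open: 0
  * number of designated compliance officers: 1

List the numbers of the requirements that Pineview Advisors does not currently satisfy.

1. Form ADV amendment 412 days ago vs limit 540 → met
2. best-execution review 298 days ago vs limit 270 → not met
3. condition 'has custody of client assets' holds; cybersecurity assessment 93 days ago vs limit 90 → not met
4. registered adviser representatives 1 < 3 → not met
5. designated compliance officers 1 < 2 → not met
6. material compliance findings open 0 ≤ 0 → met
7. custody surprise examination 41 days ago vs limit 45 → met
8. condition 'manages more than $100 million' holds; client complaints pending 2 > 0 → not met
Not met: 2, 3, 4, 5, 8

2, 3, 4, 5, 8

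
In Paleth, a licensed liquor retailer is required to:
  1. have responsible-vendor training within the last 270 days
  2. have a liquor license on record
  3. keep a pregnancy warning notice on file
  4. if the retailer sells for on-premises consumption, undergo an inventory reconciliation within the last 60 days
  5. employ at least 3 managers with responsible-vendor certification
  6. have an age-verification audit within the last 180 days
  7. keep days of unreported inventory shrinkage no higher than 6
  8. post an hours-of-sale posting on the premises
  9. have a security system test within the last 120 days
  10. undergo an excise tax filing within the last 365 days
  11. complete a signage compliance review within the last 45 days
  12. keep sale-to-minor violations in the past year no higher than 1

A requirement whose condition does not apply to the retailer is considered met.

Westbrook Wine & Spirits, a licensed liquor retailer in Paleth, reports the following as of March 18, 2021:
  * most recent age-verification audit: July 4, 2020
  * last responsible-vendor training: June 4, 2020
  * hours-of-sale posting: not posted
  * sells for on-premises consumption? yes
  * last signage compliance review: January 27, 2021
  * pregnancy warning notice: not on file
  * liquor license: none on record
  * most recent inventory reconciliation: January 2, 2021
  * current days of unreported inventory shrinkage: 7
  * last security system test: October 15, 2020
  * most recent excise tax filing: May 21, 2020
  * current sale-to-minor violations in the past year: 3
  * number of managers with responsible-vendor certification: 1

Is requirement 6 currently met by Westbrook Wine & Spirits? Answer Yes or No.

6. age-verification audit 257 days ago vs limit 180 → not met

No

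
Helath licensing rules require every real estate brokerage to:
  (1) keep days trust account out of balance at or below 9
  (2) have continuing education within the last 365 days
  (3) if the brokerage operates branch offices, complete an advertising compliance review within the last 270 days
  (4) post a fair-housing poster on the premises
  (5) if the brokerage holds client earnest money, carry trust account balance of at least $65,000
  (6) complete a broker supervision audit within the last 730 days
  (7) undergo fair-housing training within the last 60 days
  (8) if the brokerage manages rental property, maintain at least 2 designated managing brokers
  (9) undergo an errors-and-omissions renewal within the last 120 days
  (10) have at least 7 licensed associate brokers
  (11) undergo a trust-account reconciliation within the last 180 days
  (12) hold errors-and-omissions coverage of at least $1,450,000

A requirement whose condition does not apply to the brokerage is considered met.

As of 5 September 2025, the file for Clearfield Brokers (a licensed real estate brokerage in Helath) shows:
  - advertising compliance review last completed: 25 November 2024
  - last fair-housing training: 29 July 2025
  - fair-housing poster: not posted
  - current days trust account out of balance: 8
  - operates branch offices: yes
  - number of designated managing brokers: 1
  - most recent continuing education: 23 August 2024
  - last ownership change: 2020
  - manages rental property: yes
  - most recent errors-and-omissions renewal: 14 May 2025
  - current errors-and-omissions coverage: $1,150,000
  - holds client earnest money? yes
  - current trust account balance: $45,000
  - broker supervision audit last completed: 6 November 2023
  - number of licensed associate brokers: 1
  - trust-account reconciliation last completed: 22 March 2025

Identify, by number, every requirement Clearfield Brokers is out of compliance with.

2, 3, 4, 5, 8, 10, 12

1. days trust account out of balance 8 ≤ 9 → met
2. continuing education 378 days ago vs limit 365 → not met
3. condition 'operates branch offices' holds; advertising compliance review 284 days ago vs limit 270 → not met
4. fair-housing poster absent → not met
5. condition 'holds client earnest money' holds; trust account balance $45,000 < $65,000 → not met
6. broker supervision audit 669 days ago vs limit 730 → met
7. fair-housing training 38 days ago vs limit 60 → met
8. condition 'manages rental property' holds; designated managing brokers 1 < 2 → not met
9. errors-and-omissions renewal 114 days ago vs limit 120 → met
10. licensed associate brokers 1 < 7 → not met
11. trust-account reconciliation 167 days ago vs limit 180 → met
12. errors-and-omissions coverage $1,150,000 < $1,450,000 → not met
Not met: 2, 3, 4, 5, 8, 10, 12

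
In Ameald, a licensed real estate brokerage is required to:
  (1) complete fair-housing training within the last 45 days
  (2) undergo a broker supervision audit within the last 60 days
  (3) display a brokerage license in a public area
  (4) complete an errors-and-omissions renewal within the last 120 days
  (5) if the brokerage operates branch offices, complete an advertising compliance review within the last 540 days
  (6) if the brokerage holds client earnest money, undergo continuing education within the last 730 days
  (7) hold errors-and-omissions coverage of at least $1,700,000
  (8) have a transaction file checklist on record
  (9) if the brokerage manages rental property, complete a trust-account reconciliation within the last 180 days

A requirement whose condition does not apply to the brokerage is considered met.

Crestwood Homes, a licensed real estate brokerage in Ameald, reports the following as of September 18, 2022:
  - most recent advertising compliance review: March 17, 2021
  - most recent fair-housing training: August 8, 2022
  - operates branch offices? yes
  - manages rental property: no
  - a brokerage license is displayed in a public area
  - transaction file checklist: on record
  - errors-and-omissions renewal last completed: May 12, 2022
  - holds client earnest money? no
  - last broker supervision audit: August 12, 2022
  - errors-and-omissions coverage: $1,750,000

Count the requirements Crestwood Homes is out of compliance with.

2

1. fair-housing training 41 days ago vs limit 45 → met
2. broker supervision audit 37 days ago vs limit 60 → met
3. brokerage license present → met
4. errors-and-omissions renewal 129 days ago vs limit 120 → not met
5. condition 'operates branch offices' holds; advertising compliance review 550 days ago vs limit 540 → not met
6. condition 'holds client earnest money' does not hold → requirement n/a → met
7. errors-and-omissions coverage $1,750,000 ≥ $1,700,000 → met
8. transaction file checklist present → met
9. condition 'manages rental property' does not hold → requirement n/a → met
Not met: 2 of 9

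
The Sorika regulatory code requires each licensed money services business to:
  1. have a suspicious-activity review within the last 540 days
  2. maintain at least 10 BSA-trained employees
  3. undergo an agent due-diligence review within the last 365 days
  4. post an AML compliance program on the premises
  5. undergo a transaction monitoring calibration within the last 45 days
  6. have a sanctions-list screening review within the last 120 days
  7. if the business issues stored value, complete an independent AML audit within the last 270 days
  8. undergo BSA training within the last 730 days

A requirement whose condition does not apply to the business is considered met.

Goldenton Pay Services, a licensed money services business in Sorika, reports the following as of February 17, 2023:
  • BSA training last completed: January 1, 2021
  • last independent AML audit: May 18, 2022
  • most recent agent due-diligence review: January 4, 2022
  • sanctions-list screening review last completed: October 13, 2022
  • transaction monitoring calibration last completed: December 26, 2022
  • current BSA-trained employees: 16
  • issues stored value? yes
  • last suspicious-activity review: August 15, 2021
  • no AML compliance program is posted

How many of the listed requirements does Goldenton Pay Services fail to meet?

7

1. suspicious-activity review 551 days ago vs limit 540 → not met
2. BSA-trained employees 16 ≥ 10 → met
3. agent due-diligence review 409 days ago vs limit 365 → not met
4. AML compliance program absent → not met
5. transaction monitoring calibration 53 days ago vs limit 45 → not met
6. sanctions-list screening review 127 days ago vs limit 120 → not met
7. condition 'issues stored value' holds; independent AML audit 275 days ago vs limit 270 → not met
8. BSA training 777 days ago vs limit 730 → not met
Not met: 7 of 8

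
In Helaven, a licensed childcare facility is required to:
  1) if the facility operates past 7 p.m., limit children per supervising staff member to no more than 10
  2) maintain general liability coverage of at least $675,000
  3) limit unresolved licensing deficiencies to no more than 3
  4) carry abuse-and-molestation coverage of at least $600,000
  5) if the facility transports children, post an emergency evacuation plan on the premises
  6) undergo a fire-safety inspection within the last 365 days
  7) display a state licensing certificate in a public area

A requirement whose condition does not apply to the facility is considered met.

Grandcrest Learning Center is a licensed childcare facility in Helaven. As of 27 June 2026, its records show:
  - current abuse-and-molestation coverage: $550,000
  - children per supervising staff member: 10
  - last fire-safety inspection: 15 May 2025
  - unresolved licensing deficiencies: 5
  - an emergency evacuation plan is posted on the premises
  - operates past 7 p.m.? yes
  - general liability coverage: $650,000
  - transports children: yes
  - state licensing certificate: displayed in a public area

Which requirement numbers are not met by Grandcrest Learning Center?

1. condition 'operates past 7 p.m.' holds; children per supervising staff member 10 ≤ 10 → met
2. general liability coverage $650,000 < $675,000 → not met
3. unresolved licensing deficiencies 5 > 3 → not met
4. abuse-and-molestation coverage $550,000 < $600,000 → not met
5. condition 'transports children' holds; emergency evacuation plan present → met
6. fire-safety inspection 408 days ago vs limit 365 → not met
7. state licensing certificate present → met
Not met: 2, 3, 4, 6

2, 3, 4, 6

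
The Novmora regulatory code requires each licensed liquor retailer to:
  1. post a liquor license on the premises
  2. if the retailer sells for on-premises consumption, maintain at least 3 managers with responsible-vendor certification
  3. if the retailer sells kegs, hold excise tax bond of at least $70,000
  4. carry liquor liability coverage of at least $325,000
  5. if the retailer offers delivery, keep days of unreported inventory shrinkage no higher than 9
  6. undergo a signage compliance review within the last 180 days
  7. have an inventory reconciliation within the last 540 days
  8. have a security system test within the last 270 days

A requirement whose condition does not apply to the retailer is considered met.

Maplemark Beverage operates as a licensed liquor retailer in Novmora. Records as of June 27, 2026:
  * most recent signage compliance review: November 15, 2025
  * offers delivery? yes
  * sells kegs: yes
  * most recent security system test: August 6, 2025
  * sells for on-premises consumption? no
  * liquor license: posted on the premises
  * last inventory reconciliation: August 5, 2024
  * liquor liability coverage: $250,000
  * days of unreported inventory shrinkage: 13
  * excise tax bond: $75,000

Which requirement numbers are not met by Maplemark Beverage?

4, 5, 6, 7, 8

1. liquor license present → met
2. condition 'sells for on-premises consumption' does not hold → requirement n/a → met
3. condition 'sells kegs' holds; excise tax bond $75,000 ≥ $70,000 → met
4. liquor liability coverage $250,000 < $325,000 → not met
5. condition 'offers delivery' holds; days of unreported inventory shrinkage 13 > 9 → not met
6. signage compliance review 224 days ago vs limit 180 → not met
7. inventory reconciliation 691 days ago vs limit 540 → not met
8. security system test 325 days ago vs limit 270 → not met
Not met: 4, 5, 6, 7, 8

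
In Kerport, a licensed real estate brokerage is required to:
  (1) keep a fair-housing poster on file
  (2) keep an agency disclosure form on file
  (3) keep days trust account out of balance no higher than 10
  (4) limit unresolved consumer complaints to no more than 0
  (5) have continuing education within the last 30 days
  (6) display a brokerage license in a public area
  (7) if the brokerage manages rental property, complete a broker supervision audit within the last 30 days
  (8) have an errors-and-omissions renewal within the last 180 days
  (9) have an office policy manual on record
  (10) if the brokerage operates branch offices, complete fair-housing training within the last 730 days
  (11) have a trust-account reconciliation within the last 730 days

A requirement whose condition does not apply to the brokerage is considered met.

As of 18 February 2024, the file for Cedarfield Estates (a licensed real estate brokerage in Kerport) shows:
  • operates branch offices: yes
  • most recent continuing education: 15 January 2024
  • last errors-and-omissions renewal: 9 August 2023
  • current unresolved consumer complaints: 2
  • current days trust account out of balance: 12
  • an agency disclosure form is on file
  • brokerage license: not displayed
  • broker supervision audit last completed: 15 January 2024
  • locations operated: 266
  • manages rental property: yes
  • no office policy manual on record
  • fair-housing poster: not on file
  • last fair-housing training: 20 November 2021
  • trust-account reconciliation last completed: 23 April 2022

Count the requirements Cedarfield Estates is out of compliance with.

9

1. fair-housing poster absent → not met
2. agency disclosure form present → met
3. days trust account out of balance 12 > 10 → not met
4. unresolved consumer complaints 2 > 0 → not met
5. continuing education 34 days ago vs limit 30 → not met
6. brokerage license absent → not met
7. condition 'manages rental property' holds; broker supervision audit 34 days ago vs limit 30 → not met
8. errors-and-omissions renewal 193 days ago vs limit 180 → not met
9. office policy manual absent → not met
10. condition 'operates branch offices' holds; fair-housing training 820 days ago vs limit 730 → not met
11. trust-account reconciliation 666 days ago vs limit 730 → met
Not met: 9 of 11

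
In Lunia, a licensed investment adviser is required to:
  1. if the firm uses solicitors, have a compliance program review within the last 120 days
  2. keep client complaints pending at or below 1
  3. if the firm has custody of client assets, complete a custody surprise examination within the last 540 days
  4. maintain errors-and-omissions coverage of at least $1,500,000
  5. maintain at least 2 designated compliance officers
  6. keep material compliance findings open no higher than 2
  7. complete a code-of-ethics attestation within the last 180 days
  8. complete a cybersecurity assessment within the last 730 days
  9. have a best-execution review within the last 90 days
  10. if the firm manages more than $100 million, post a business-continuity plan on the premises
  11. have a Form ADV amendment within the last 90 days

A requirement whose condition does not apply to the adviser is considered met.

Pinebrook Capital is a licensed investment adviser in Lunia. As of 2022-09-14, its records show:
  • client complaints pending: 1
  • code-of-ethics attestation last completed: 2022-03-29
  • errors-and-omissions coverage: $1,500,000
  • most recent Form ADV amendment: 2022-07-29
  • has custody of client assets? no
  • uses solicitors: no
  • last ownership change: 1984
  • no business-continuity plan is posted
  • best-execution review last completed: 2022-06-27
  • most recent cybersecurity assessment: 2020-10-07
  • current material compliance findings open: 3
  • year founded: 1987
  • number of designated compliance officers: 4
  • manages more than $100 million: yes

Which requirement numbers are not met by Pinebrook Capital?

6, 10

1. condition 'uses solicitors' does not hold → requirement n/a → met
2. client complaints pending 1 ≤ 1 → met
3. condition 'has custody of client assets' does not hold → requirement n/a → met
4. errors-and-omissions coverage $1,500,000 ≥ $1,500,000 → met
5. designated compliance officers 4 ≥ 2 → met
6. material compliance findings open 3 > 2 → not met
7. code-of-ethics attestation 169 days ago vs limit 180 → met
8. cybersecurity assessment 707 days ago vs limit 730 → met
9. best-execution review 79 days ago vs limit 90 → met
10. condition 'manages more than $100 million' holds; business-continuity plan absent → not met
11. Form ADV amendment 47 days ago vs limit 90 → met
Not met: 6, 10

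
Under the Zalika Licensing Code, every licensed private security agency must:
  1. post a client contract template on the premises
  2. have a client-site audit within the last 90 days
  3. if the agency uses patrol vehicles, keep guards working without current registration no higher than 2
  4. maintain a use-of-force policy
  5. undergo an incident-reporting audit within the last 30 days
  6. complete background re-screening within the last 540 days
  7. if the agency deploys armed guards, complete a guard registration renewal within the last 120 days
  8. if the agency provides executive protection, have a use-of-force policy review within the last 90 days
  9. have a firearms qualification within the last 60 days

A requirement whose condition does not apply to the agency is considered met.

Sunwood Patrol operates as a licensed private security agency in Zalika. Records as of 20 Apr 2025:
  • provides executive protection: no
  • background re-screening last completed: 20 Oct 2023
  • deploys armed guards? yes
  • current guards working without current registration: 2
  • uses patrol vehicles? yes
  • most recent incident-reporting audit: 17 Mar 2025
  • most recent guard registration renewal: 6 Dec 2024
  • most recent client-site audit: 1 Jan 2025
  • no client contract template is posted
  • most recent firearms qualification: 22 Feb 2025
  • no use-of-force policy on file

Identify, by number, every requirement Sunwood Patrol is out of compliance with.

1. client contract template absent → not met
2. client-site audit 109 days ago vs limit 90 → not met
3. condition 'uses patrol vehicles' holds; guards working without current registration 2 ≤ 2 → met
4. use-of-force policy absent → not met
5. incident-reporting audit 34 days ago vs limit 30 → not met
6. background re-screening 548 days ago vs limit 540 → not met
7. condition 'deploys armed guards' holds; guard registration renewal 135 days ago vs limit 120 → not met
8. condition 'provides executive protection' does not hold → requirement n/a → met
9. firearms qualification 57 days ago vs limit 60 → met
Not met: 1, 2, 4, 5, 6, 7

1, 2, 4, 5, 6, 7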